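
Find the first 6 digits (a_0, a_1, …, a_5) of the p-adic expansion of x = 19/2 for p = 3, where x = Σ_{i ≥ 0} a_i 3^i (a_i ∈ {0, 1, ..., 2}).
(a_0, …, a_5) = (2, 1, 2, 1, 1, 1)

v_3(19/2) = 0 (numerator and denominator both coprime to 3), so x ∈ ℤ_3^×. Compute digits iteratively via a_i = x_i mod 3, x_{i+1} = (x_i − a_i)/3, with x_0 = x:
  x_0 = 19/2;  a_0 = 2;  x_1 = (x_0 − 2)/3 = 5/2
  x_1 = 5/2;  a_1 = 1;  x_2 = (x_1 − 1)/3 = 1/2
  x_2 = 1/2;  a_2 = 2;  x_3 = (x_2 − 2)/3 = -1/2
  x_3 = -1/2;  a_3 = 1;  x_4 = (x_3 − 1)/3 = -1/2
  x_4 = -1/2;  a_4 = 1;  x_5 = (x_4 − 1)/3 = -1/2
  x_5 = -1/2;  a_5 = 1;  x_6 = (x_5 − 1)/3 = -1/2
Digits: (2, 1, 2, 1, 1, 1).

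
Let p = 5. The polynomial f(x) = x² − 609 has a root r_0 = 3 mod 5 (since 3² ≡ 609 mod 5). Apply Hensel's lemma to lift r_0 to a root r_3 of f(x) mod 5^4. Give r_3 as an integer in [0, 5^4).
r_3 = 103 (mod 625)

Hensel's recurrence: r_{i+1} = r_i − f(r_i)·(f′(r_i))^{-1} mod 5^{i+2}, with f′(x) = 2x. Iterate:
  r_0 = 3 (mod 5)
  r_1 = 3 (mod 25)
  r_2 = 103 (mod 125)
  r_3 = 103 (mod 625)
Final: r_3 = 103, and one checks f(r_3) ≡ 0 mod 5^4.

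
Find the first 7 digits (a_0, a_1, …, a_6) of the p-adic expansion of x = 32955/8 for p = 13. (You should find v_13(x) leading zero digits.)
(a_0, …, a_6) = (0, 0, 0, 10, 1, 8, 1)

v_13(32955/8) = 3, so a_0 = ... = a_2 = 0. Factor out: x = 13^3 · u with u = 15/8 a unit in ℤ_13. Expand u iteratively via a_{v+i} = u_i mod 13, u_{i+1} = (u_i − a_{v+i})/13:
  u_0 = 15/8;  a_3 = 10;  u_1 = (u_0 − 10)/13 = -5/8
  u_1 = -5/8;  a_4 = 1;  u_2 = (u_1 − 1)/13 = -1/8
  u_2 = -1/8;  a_5 = 8;  u_3 = (u_2 − 8)/13 = -5/8
  u_3 = -5/8;  a_6 = 1;  u_4 = (u_3 − 1)/13 = -1/8
Digits: (0, 0, 0, 10, 1, 8, 1).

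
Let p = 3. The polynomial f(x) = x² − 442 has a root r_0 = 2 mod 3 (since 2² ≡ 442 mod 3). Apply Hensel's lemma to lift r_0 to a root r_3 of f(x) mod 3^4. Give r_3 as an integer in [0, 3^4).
r_3 = 62 (mod 81)

Hensel's recurrence: r_{i+1} = r_i − f(r_i)·(f′(r_i))^{-1} mod 3^{i+2}, with f′(x) = 2x. Iterate:
  r_0 = 2 (mod 3)
  r_1 = 8 (mod 9)
  r_2 = 8 (mod 27)
  r_3 = 62 (mod 81)
Final: r_3 = 62, and one checks f(r_3) ≡ 0 mod 3^4.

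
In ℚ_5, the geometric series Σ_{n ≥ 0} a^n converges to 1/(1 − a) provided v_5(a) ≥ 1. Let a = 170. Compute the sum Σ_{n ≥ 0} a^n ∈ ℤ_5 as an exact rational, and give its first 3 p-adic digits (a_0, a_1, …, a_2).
Σ a^n = 1/(1 − a) = -1/169;  first 3 digits = (1, 4, 2)

v_5(a) = 1 ≥ 1, so the series converges in ℤ_5 to 1/(1 − a) = 1/(1 − 170) = -1/169. Expand this rational in ℤ_5: compute digits iteratively via d_i = x_i mod 5, x_{i+1} = (x_i − d_i)/5. The first 3 digits are (1, 4, 2).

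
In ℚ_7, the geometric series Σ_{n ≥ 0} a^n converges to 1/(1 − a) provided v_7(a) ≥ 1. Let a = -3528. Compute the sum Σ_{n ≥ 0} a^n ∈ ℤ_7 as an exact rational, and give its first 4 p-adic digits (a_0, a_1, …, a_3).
Σ a^n = 1/(1 − a) = 1/3529;  first 4 digits = (1, 0, 5, 3)

v_7(a) = 2 ≥ 1, so the series converges in ℤ_7 to 1/(1 − a) = 1/(1 − (-3528)) = 1/3529. Expand this rational in ℤ_7: compute digits iteratively via d_i = x_i mod 7, x_{i+1} = (x_i − d_i)/7. The first 4 digits are (1, 0, 5, 3).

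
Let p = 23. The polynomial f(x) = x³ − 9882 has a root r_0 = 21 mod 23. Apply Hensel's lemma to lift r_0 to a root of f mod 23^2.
r_1 = 205 (mod 529)

Hensel: r_{i+1} = r_i − f(r_i)/f′(r_i) mod 23^{i+2}, where f′(x) = 3x². Iterate:
  r_0 = 21 (mod 23)
  r_1 = 205 (mod 529)
Final: r = 205 with f(r) ≡ 0 mod 23^2.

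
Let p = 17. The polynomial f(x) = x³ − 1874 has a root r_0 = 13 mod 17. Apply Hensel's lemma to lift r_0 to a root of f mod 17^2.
r_1 = 217 (mod 289)

Hensel: r_{i+1} = r_i − f(r_i)/f′(r_i) mod 17^{i+2}, where f′(x) = 3x². Iterate:
  r_0 = 13 (mod 17)
  r_1 = 217 (mod 289)
Final: r = 217 with f(r) ≡ 0 mod 17^2.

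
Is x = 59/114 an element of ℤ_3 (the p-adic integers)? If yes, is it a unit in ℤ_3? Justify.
x ∉ ℤ_3 (v_3(x) = -1 < 0)

ℤ_3 = {x ∈ ℚ_3 : v_3(x) ≥ 0} and ℤ_3^× = {x ∈ ℤ_3 : v_3(x) = 0}. Here v_3(59/114) = v_3(num) − v_3(den) = -1; compare against these criteria.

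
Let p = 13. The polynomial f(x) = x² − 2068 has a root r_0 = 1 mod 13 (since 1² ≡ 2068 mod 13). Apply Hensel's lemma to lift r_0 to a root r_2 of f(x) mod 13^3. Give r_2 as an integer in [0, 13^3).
r_2 = 1119 (mod 2197)

Hensel's recurrence: r_{i+1} = r_i − f(r_i)·(f′(r_i))^{-1} mod 13^{i+2}, with f′(x) = 2x. Iterate:
  r_0 = 1 (mod 13)
  r_1 = 105 (mod 169)
  r_2 = 1119 (mod 2197)
Final: r_2 = 1119, and one checks f(r_2) ≡ 0 mod 13^3.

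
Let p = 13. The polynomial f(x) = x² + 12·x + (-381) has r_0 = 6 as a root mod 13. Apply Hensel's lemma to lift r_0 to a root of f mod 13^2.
r_1 = 123 (mod 169)

Hensel: r_{i+1} = r_i − f(r_i)·(f′(r_i))^{-1} mod 13^{i+2}, f′(x) = 2x + 12. Iterate:
  r_0 = 6 (mod 13)
  r_1 = 123 (mod 169)
Final: r = 123 satisfies f(r) ≡ 0 mod 13^2.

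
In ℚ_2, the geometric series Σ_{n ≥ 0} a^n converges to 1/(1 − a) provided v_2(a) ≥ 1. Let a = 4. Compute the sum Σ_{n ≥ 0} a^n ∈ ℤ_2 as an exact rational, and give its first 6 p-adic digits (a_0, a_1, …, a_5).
Σ a^n = 1/(1 − a) = -1/3;  first 6 digits = (1, 0, 1, 0, 1, 0)

v_2(a) = 2 ≥ 1, so the series converges in ℤ_2 to 1/(1 − a) = 1/(1 − 4) = -1/3. Expand this rational in ℤ_2: compute digits iteratively via d_i = x_i mod 2, x_{i+1} = (x_i − d_i)/2. The first 6 digits are (1, 0, 1, 0, 1, 0).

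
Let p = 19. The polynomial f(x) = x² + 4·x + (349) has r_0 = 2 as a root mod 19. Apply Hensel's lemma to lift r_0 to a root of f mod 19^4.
r_3 = 16247 (mod 130321)

Hensel: r_{i+1} = r_i − f(r_i)·(f′(r_i))^{-1} mod 19^{i+2}, f′(x) = 2x + 4. Iterate:
  r_0 = 2 (mod 19)
  r_1 = 2 (mod 361)
  r_2 = 2529 (mod 6859)
  r_3 = 16247 (mod 130321)
Final: r = 16247 satisfies f(r) ≡ 0 mod 19^4.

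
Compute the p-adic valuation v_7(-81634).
v_7(-81634) = 4

v_7(n) is the largest exponent k such that 7^k divides n. Factor out: -81634 = -7^4 · 34. (Sign doesn't affect v_p.) So v_7(-81634) = 4.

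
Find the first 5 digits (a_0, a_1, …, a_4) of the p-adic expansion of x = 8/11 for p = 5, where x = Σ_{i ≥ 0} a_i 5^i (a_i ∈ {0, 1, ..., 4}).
(a_0, …, a_4) = (3, 0, 4, 1, 1)

v_5(8/11) = 0 (numerator and denominator both coprime to 5), so x ∈ ℤ_5^×. Compute digits iteratively via a_i = x_i mod 5, x_{i+1} = (x_i − a_i)/5, with x_0 = x:
  x_0 = 8/11;  a_0 = 3;  x_1 = (x_0 − 3)/5 = -5/11
  x_1 = -5/11;  a_1 = 0;  x_2 = (x_1 − 0)/5 = -1/11
  x_2 = -1/11;  a_2 = 4;  x_3 = (x_2 − 4)/5 = -9/11
  x_3 = -9/11;  a_3 = 1;  x_4 = (x_3 − 1)/5 = -4/11
  x_4 = -4/11;  a_4 = 1;  x_5 = (x_4 − 1)/5 = -3/11
Digits: (3, 0, 4, 1, 1).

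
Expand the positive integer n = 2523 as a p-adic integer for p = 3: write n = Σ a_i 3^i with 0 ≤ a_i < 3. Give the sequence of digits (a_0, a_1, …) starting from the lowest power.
(a_0, a_1, …) = (0, 1, 1, 0, 1, 1, 0, 1)

Repeated division by 3 gives the digits low-to-high: 2523 = 1·3^1 + 1·3^2 + 1·3^4 + 1·3^5 + 1·3^7. Digit sequence: (0, 1, 1, 0, 1, 1, 0, 1).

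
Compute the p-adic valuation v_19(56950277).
v_19(56950277) = 5

v_19(n) is the largest exponent k such that 19^k divides n. Factor out: 56950277 = 19^5 · 23. (Sign doesn't affect v_p.) So v_19(56950277) = 5.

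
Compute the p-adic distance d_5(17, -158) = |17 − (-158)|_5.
d_5(17, -158) = 1/25

Step 1 — x − y = 17 − (-158) = 175. Step 2 — v_5(175) = 2 (factor: 175 = (5^2 · 7); the sign does not affect v_p). Step 3 — |x − y|_5 = 5^{-2} = 1/25.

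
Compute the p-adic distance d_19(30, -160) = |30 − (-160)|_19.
d_19(30, -160) = 1/19

Step 1 — x − y = 30 − (-160) = 190. Step 2 — v_19(190) = 1 (factor: 190 = (19^1 · 10); the sign does not affect v_p). Step 3 — |x − y|_19 = 19^{-1} = 1/19.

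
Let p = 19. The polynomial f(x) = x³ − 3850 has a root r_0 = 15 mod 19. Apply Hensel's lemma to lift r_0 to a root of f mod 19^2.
r_1 = 243 (mod 361)

Hensel: r_{i+1} = r_i − f(r_i)/f′(r_i) mod 19^{i+2}, where f′(x) = 3x². Iterate:
  r_0 = 15 (mod 19)
  r_1 = 243 (mod 361)
Final: r = 243 with f(r) ≡ 0 mod 19^2.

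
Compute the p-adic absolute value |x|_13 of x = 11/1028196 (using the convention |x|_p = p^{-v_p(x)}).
|11/1028196|_13 = 28561

Step 1 — compute v_13(x) by factoring powers of 13 out of the numerator and denominator: v_13(11/1028196) = -4. Step 2 — apply |x|_p = p^{-v_p(x)} = 13^{4} = 28561.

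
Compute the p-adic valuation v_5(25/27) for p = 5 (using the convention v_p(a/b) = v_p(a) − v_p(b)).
v_5(25/27) = 2

Factor powers of 5 from the numerator and denominator of the reduced fraction: 25 = 5^2 · 1 and 27 = 5^0 · 27. Apply v_p(a/b) = v_p(a) − v_p(b): v_5(25/27) = 2 − 0 = 2.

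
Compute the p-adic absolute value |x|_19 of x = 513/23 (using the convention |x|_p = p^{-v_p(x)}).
|513/23|_19 = 1/19

Step 1 — compute v_19(x) by factoring powers of 19 out of the numerator and denominator: v_19(513/23) = 1. Step 2 — apply |x|_p = p^{-v_p(x)} = 19^{-1} = 1/19.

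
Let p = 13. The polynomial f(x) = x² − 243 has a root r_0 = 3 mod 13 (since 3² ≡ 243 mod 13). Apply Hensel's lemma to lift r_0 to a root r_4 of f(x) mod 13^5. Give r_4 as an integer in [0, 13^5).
r_4 = 88767 (mod 371293)

Hensel's recurrence: r_{i+1} = r_i − f(r_i)·(f′(r_i))^{-1} mod 13^{i+2}, with f′(x) = 2x. Iterate:
  r_0 = 3 (mod 13)
  r_1 = 42 (mod 169)
  r_2 = 887 (mod 2197)
  r_3 = 3084 (mod 28561)
  r_4 = 88767 (mod 371293)
Final: r_4 = 88767, and one checks f(r_4) ≡ 0 mod 13^5.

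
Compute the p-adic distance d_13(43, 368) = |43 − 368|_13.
d_13(43, 368) = 1/13

Step 1 — x − y = 43 − 368 = -325. Step 2 — v_13(-325) = 1 (factor: -325 = −(13^1 · 25); the sign does not affect v_p). Step 3 — |x − y|_13 = 13^{-1} = 1/13.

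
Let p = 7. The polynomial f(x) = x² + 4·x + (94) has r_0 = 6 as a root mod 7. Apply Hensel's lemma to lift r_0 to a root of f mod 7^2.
r_1 = 27 (mod 49)

Hensel: r_{i+1} = r_i − f(r_i)·(f′(r_i))^{-1} mod 7^{i+2}, f′(x) = 2x + 4. Iterate:
  r_0 = 6 (mod 7)
  r_1 = 27 (mod 49)
Final: r = 27 satisfies f(r) ≡ 0 mod 7^2.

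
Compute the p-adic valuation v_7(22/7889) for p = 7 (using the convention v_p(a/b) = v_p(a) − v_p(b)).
v_7(22/7889) = -3

Factor powers of 7 from the numerator and denominator of the reduced fraction: 22 = 7^0 · 22 and 7889 = 7^3 · 23. Apply v_p(a/b) = v_p(a) − v_p(b): v_7(22/7889) = 0 − 3 = -3.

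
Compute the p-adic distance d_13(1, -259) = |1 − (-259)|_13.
d_13(1, -259) = 1/13

Step 1 — x − y = 1 − (-259) = 260. Step 2 — v_13(260) = 1 (factor: 260 = (13^1 · 20); the sign does not affect v_p). Step 3 — |x − y|_13 = 13^{-1} = 1/13.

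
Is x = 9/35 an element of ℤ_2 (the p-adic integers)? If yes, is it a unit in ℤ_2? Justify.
x ∈ ℤ_2^× (unit); v_2(x) = 0

ℤ_2 = {x ∈ ℚ_2 : v_2(x) ≥ 0} and ℤ_2^× = {x ∈ ℤ_2 : v_2(x) = 0}. Here v_2(9/35) = v_2(num) − v_2(den) = 0; compare against these criteria.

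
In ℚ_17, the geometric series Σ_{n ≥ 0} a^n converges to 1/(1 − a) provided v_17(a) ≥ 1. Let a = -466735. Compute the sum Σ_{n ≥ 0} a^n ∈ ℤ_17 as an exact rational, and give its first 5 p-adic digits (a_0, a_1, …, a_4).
Σ a^n = 1/(1 − a) = 1/466736;  first 5 digits = (1, 0, 0, 7, 11)

v_17(a) = 3 ≥ 1, so the series converges in ℤ_17 to 1/(1 − a) = 1/(1 − (-466735)) = 1/466736. Expand this rational in ℤ_17: compute digits iteratively via d_i = x_i mod 17, x_{i+1} = (x_i − d_i)/17. The first 5 digits are (1, 0, 0, 7, 11).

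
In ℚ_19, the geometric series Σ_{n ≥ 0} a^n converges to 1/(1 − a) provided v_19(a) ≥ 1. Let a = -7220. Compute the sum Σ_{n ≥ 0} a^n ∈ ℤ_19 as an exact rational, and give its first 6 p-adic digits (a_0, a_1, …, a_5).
Σ a^n = 1/(1 − a) = 1/7221;  first 6 digits = (1, 0, 18, 17, 0, 2)

v_19(a) = 2 ≥ 1, so the series converges in ℤ_19 to 1/(1 − a) = 1/(1 − (-7220)) = 1/7221. Expand this rational in ℤ_19: compute digits iteratively via d_i = x_i mod 19, x_{i+1} = (x_i − d_i)/19. The first 6 digits are (1, 0, 18, 17, 0, 2).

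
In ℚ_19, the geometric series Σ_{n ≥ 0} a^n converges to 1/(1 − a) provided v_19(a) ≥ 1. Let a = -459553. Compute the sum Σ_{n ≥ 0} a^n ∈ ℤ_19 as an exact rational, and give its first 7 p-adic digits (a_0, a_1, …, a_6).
Σ a^n = 1/(1 − a) = 1/459554;  first 7 digits = (1, 0, 0, 9, 15, 18, 4)

v_19(a) = 3 ≥ 1, so the series converges in ℤ_19 to 1/(1 − a) = 1/(1 − (-459553)) = 1/459554. Expand this rational in ℤ_19: compute digits iteratively via d_i = x_i mod 19, x_{i+1} = (x_i − d_i)/19. The first 7 digits are (1, 0, 0, 9, 15, 18, 4).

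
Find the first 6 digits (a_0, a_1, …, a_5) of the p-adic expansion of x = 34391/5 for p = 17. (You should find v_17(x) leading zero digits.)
(a_0, …, a_5) = (0, 0, 0, 15, 6, 3)

v_17(34391/5) = 3, so a_0 = ... = a_2 = 0. Factor out: x = 17^3 · u with u = 7/5 a unit in ℤ_17. Expand u iteratively via a_{v+i} = u_i mod 17, u_{i+1} = (u_i − a_{v+i})/17:
  u_0 = 7/5;  a_3 = 15;  u_1 = (u_0 − 15)/17 = -4/5
  u_1 = -4/5;  a_4 = 6;  u_2 = (u_1 − 6)/17 = -2/5
  u_2 = -2/5;  a_5 = 3;  u_3 = (u_2 − 3)/17 = -1/5
Digits: (0, 0, 0, 15, 6, 3).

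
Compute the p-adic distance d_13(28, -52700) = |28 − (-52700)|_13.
d_13(28, -52700) = 1/2197

Step 1 — x − y = 28 − (-52700) = 52728. Step 2 — v_13(52728) = 3 (factor: 52728 = (13^3 · 24); the sign does not affect v_p). Step 3 — |x − y|_13 = 13^{-3} = 1/2197.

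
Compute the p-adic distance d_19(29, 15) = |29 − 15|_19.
d_19(29, 15) = 1

Step 1 — x − y = 29 − 15 = 14. Step 2 — v_19(14) = 0 (factor: 14 = (19^0 · 14); the sign does not affect v_p). Step 3 — |x − y|_19 = 19^{0} = 1.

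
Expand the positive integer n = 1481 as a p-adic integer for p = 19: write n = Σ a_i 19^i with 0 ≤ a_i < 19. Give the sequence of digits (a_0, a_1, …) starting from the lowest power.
(a_0, a_1, …) = (18, 1, 4)

Repeated division by 19 gives the digits low-to-high: 1481 = 18 + 1·19^1 + 4·19^2. Digit sequence: (18, 1, 4).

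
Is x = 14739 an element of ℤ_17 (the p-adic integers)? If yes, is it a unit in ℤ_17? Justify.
x ∈ ℤ_17 but not a unit; v_17(x) = 3 > 0

ℤ_17 = {x ∈ ℚ_17 : v_17(x) ≥ 0} and ℤ_17^× = {x ∈ ℤ_17 : v_17(x) = 0}. Here v_17(14739) = v_17(num) − v_17(den) = 3; compare against these criteria.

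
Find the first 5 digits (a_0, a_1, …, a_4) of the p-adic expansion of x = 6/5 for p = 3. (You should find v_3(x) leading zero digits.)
(a_0, …, a_4) = (0, 1, 1, 2, 1)

v_3(6/5) = 1, so a_0 = ... = a_0 = 0. Factor out: x = 3^1 · u with u = 2/5 a unit in ℤ_3. Expand u iteratively via a_{v+i} = u_i mod 3, u_{i+1} = (u_i − a_{v+i})/3:
  u_0 = 2/5;  a_1 = 1;  u_1 = (u_0 − 1)/3 = -1/5
  u_1 = -1/5;  a_2 = 1;  u_2 = (u_1 − 1)/3 = -2/5
  u_2 = -2/5;  a_3 = 2;  u_3 = (u_2 − 2)/3 = -4/5
  u_3 = -4/5;  a_4 = 1;  u_4 = (u_3 − 1)/3 = -3/5
Digits: (0, 1, 1, 2, 1).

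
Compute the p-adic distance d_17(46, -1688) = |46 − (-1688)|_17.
d_17(46, -1688) = 1/289

Step 1 — x − y = 46 − (-1688) = 1734. Step 2 — v_17(1734) = 2 (factor: 1734 = (17^2 · 6); the sign does not affect v_p). Step 3 — |x − y|_17 = 17^{-2} = 1/289.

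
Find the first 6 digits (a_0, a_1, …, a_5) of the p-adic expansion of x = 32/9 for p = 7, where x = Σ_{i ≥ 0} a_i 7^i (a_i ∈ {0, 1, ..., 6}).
(a_0, …, a_5) = (2, 1, 3, 5, 0, 3)

v_7(32/9) = 0 (numerator and denominator both coprime to 7), so x ∈ ℤ_7^×. Compute digits iteratively via a_i = x_i mod 7, x_{i+1} = (x_i − a_i)/7, with x_0 = x:
  x_0 = 32/9;  a_0 = 2;  x_1 = (x_0 − 2)/7 = 2/9
  x_1 = 2/9;  a_1 = 1;  x_2 = (x_1 − 1)/7 = -1/9
  x_2 = -1/9;  a_2 = 3;  x_3 = (x_2 − 3)/7 = -4/9
  x_3 = -4/9;  a_3 = 5;  x_4 = (x_3 − 5)/7 = -7/9
  x_4 = -7/9;  a_4 = 0;  x_5 = (x_4 − 0)/7 = -1/9
  x_5 = -1/9;  a_5 = 3;  x_6 = (x_5 − 3)/7 = -4/9
Digits: (2, 1, 3, 5, 0, 3).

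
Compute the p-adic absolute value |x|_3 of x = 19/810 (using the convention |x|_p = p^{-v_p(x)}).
|19/810|_3 = 81

Step 1 — compute v_3(x) by factoring powers of 3 out of the numerator and denominator: v_3(19/810) = -4. Step 2 — apply |x|_p = p^{-v_p(x)} = 3^{4} = 81.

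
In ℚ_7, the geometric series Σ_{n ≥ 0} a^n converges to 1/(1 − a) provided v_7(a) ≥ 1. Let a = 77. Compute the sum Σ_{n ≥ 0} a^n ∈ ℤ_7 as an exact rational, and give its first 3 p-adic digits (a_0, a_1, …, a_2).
Σ a^n = 1/(1 − a) = -1/76;  first 3 digits = (1, 4, 3)

v_7(a) = 1 ≥ 1, so the series converges in ℤ_7 to 1/(1 − a) = 1/(1 − 77) = -1/76. Expand this rational in ℤ_7: compute digits iteratively via d_i = x_i mod 7, x_{i+1} = (x_i − d_i)/7. The first 3 digits are (1, 4, 3).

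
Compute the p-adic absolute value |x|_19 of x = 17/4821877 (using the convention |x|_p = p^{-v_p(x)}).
|17/4821877|_19 = 130321

Step 1 — compute v_19(x) by factoring powers of 19 out of the numerator and denominator: v_19(17/4821877) = -4. Step 2 — apply |x|_p = p^{-v_p(x)} = 19^{4} = 130321.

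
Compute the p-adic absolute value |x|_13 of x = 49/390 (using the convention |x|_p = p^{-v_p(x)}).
|49/390|_13 = 13

Step 1 — compute v_13(x) by factoring powers of 13 out of the numerator and denominator: v_13(49/390) = -1. Step 2 — apply |x|_p = p^{-v_p(x)} = 13^{1} = 13.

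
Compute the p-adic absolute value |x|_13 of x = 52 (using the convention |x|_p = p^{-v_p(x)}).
|52|_13 = 1/13

Step 1 — compute v_13(x) by factoring powers of 13 out of the numerator and denominator: v_13(52) = 1. Step 2 — apply |x|_p = p^{-v_p(x)} = 13^{-1} = 1/13.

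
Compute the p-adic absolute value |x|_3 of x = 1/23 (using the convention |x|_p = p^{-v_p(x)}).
|1/23|_3 = 1

Step 1 — compute v_3(x) by factoring powers of 3 out of the numerator and denominator: v_3(1/23) = 0. Step 2 — apply |x|_p = p^{-v_p(x)} = 3^{0} = 1.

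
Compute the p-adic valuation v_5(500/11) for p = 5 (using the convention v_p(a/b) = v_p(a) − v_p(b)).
v_5(500/11) = 3

Factor powers of 5 from the numerator and denominator of the reduced fraction: 500 = 5^3 · 4 and 11 = 5^0 · 11. Apply v_p(a/b) = v_p(a) − v_p(b): v_5(500/11) = 3 − 0 = 3.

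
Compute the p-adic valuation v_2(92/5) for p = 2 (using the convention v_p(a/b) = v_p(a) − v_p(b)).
v_2(92/5) = 2

Factor powers of 2 from the numerator and denominator of the reduced fraction: 92 = 2^2 · 23 and 5 = 2^0 · 5. Apply v_p(a/b) = v_p(a) − v_p(b): v_2(92/5) = 2 − 0 = 2.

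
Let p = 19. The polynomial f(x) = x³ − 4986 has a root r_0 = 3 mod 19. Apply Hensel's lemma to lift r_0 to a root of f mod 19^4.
r_3 = 104275 (mod 130321)

Hensel: r_{i+1} = r_i − f(r_i)/f′(r_i) mod 19^{i+2}, where f′(x) = 3x². Iterate:
  r_0 = 3 (mod 19)
  r_1 = 307 (mod 361)
  r_2 = 1390 (mod 6859)
  r_3 = 104275 (mod 130321)
Final: r = 104275 with f(r) ≡ 0 mod 19^4.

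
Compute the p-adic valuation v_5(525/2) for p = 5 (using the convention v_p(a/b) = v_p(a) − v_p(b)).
v_5(525/2) = 2

Factor powers of 5 from the numerator and denominator of the reduced fraction: 525 = 5^2 · 21 and 2 = 5^0 · 2. Apply v_p(a/b) = v_p(a) − v_p(b): v_5(525/2) = 2 − 0 = 2.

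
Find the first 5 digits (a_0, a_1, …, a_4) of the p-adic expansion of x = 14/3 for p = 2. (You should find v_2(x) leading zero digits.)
(a_0, …, a_4) = (0, 1, 0, 1, 1)

v_2(14/3) = 1, so a_0 = ... = a_0 = 0. Factor out: x = 2^1 · u with u = 7/3 a unit in ℤ_2. Expand u iteratively via a_{v+i} = u_i mod 2, u_{i+1} = (u_i − a_{v+i})/2:
  u_0 = 7/3;  a_1 = 1;  u_1 = (u_0 − 1)/2 = 2/3
  u_1 = 2/3;  a_2 = 0;  u_2 = (u_1 − 0)/2 = 1/3
  u_2 = 1/3;  a_3 = 1;  u_3 = (u_2 − 1)/2 = -1/3
  u_3 = -1/3;  a_4 = 1;  u_4 = (u_3 − 1)/2 = -2/3
Digits: (0, 1, 0, 1, 1).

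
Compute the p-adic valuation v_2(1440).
v_2(1440) = 5

v_2(n) is the largest exponent k such that 2^k divides n. Factor out: 1440 = 2^5 · 45. (Sign doesn't affect v_p.) So v_2(1440) = 5.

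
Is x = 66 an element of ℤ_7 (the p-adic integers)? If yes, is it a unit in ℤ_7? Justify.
x ∈ ℤ_7^× (unit); v_7(x) = 0

ℤ_7 = {x ∈ ℚ_7 : v_7(x) ≥ 0} and ℤ_7^× = {x ∈ ℤ_7 : v_7(x) = 0}. Here v_7(66) = v_7(num) − v_7(den) = 0; compare against these criteria.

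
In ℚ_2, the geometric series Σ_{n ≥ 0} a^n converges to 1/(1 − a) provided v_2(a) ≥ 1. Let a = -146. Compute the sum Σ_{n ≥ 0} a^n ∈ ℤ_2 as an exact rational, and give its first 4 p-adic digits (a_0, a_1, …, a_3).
Σ a^n = 1/(1 − a) = 1/147;  first 4 digits = (1, 1, 0, 1)

v_2(a) = 1 ≥ 1, so the series converges in ℤ_2 to 1/(1 − a) = 1/(1 − (-146)) = 1/147. Expand this rational in ℤ_2: compute digits iteratively via d_i = x_i mod 2, x_{i+1} = (x_i − d_i)/2. The first 4 digits are (1, 1, 0, 1).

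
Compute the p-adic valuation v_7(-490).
v_7(-490) = 2

v_7(n) is the largest exponent k such that 7^k divides n. Factor out: -490 = -7^2 · 10. (Sign doesn't affect v_p.) So v_7(-490) = 2.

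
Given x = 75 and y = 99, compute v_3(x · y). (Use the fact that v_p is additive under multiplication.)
v_3(7425) = 3

v_p(x) = 1 (factor: 75 = 3^1 · 25); v_p(y) = 2 (factor: 99 = 3^2 · 11). Additivity: v_p(xy) = v_p(x) + v_p(y) = 1 + 2 = 3. (Direct check: xy = 7425 = 3^3 · (275).)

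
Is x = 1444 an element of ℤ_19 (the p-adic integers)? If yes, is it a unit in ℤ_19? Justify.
x ∈ ℤ_19 but not a unit; v_19(x) = 2 > 0

ℤ_19 = {x ∈ ℚ_19 : v_19(x) ≥ 0} and ℤ_19^× = {x ∈ ℤ_19 : v_19(x) = 0}. Here v_19(1444) = v_19(num) − v_19(den) = 2; compare against these criteria.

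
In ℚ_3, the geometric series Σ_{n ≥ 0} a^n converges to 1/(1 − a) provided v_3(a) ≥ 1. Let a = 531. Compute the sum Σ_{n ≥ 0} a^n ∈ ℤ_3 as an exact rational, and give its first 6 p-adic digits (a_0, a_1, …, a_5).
Σ a^n = 1/(1 − a) = -1/530;  first 6 digits = (1, 0, 2, 1, 1, 1)

v_3(a) = 2 ≥ 1, so the series converges in ℤ_3 to 1/(1 − a) = 1/(1 − 531) = -1/530. Expand this rational in ℤ_3: compute digits iteratively via d_i = x_i mod 3, x_{i+1} = (x_i − d_i)/3. The first 6 digits are (1, 0, 2, 1, 1, 1).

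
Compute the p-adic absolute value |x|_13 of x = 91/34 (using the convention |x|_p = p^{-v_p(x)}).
|91/34|_13 = 1/13

Step 1 — compute v_13(x) by factoring powers of 13 out of the numerator and denominator: v_13(91/34) = 1. Step 2 — apply |x|_p = p^{-v_p(x)} = 13^{-1} = 1/13.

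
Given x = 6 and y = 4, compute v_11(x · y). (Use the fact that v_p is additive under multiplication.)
v_11(24) = 0

v_p(x) = 0 (factor: 6 = 11^0 · 6); v_p(y) = 0 (factor: 4 = 11^0 · 4). Additivity: v_p(xy) = v_p(x) + v_p(y) = 0 + 0 = 0. (Direct check: xy = 24 = 11^0 · (24).)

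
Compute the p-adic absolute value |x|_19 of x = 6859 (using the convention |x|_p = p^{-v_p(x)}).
|6859|_19 = 1/6859

Step 1 — compute v_19(x) by factoring powers of 19 out of the numerator and denominator: v_19(6859) = 3. Step 2 — apply |x|_p = p^{-v_p(x)} = 19^{-3} = 1/6859.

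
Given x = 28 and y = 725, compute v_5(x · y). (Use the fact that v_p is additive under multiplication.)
v_5(20300) = 2

v_p(x) = 0 (factor: 28 = 5^0 · 28); v_p(y) = 2 (factor: 725 = 5^2 · 29). Additivity: v_p(xy) = v_p(x) + v_p(y) = 0 + 2 = 2. (Direct check: xy = 20300 = 5^2 · (812).)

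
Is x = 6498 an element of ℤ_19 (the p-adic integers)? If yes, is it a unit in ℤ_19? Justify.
x ∈ ℤ_19 but not a unit; v_19(x) = 2 > 0

ℤ_19 = {x ∈ ℚ_19 : v_19(x) ≥ 0} and ℤ_19^× = {x ∈ ℤ_19 : v_19(x) = 0}. Here v_19(6498) = v_19(num) − v_19(den) = 2; compare against these criteria.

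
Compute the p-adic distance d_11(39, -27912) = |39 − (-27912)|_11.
d_11(39, -27912) = 1/1331

Step 1 — x − y = 39 − (-27912) = 27951. Step 2 — v_11(27951) = 3 (factor: 27951 = (11^3 · 21); the sign does not affect v_p). Step 3 — |x − y|_11 = 11^{-3} = 1/1331.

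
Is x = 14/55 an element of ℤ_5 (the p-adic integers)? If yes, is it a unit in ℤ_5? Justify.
x ∉ ℤ_5 (v_5(x) = -1 < 0)

ℤ_5 = {x ∈ ℚ_5 : v_5(x) ≥ 0} and ℤ_5^× = {x ∈ ℤ_5 : v_5(x) = 0}. Here v_5(14/55) = v_5(num) − v_5(den) = -1; compare against these criteria.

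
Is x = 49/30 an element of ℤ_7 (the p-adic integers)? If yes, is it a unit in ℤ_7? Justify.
x ∈ ℤ_7 but not a unit; v_7(x) = 2 > 0

ℤ_7 = {x ∈ ℚ_7 : v_7(x) ≥ 0} and ℤ_7^× = {x ∈ ℤ_7 : v_7(x) = 0}. Here v_7(49/30) = v_7(num) − v_7(den) = 2; compare against these criteria.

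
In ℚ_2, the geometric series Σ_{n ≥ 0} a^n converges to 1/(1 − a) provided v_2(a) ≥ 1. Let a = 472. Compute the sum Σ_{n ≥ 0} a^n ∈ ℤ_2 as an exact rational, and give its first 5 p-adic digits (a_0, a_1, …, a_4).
Σ a^n = 1/(1 − a) = -1/471;  first 5 digits = (1, 0, 0, 1, 1)

v_2(a) = 3 ≥ 1, so the series converges in ℤ_2 to 1/(1 − a) = 1/(1 − 472) = -1/471. Expand this rational in ℤ_2: compute digits iteratively via d_i = x_i mod 2, x_{i+1} = (x_i − d_i)/2. The first 5 digits are (1, 0, 0, 1, 1).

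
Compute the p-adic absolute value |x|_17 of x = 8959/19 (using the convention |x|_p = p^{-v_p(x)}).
|8959/19|_17 = 1/289

Step 1 — compute v_17(x) by factoring powers of 17 out of the numerator and denominator: v_17(8959/19) = 2. Step 2 — apply |x|_p = p^{-v_p(x)} = 17^{-2} = 1/289.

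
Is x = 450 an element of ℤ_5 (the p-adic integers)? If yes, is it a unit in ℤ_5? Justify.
x ∈ ℤ_5 but not a unit; v_5(x) = 2 > 0

ℤ_5 = {x ∈ ℚ_5 : v_5(x) ≥ 0} and ℤ_5^× = {x ∈ ℤ_5 : v_5(x) = 0}. Here v_5(450) = v_5(num) − v_5(den) = 2; compare against these criteria.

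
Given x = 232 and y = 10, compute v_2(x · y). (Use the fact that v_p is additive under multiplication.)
v_2(2320) = 4

v_p(x) = 3 (factor: 232 = 2^3 · 29); v_p(y) = 1 (factor: 10 = 2^1 · 5). Additivity: v_p(xy) = v_p(x) + v_p(y) = 3 + 1 = 4. (Direct check: xy = 2320 = 2^4 · (145).)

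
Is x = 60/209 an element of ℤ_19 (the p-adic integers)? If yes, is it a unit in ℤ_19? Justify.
x ∉ ℤ_19 (v_19(x) = -1 < 0)

ℤ_19 = {x ∈ ℚ_19 : v_19(x) ≥ 0} and ℤ_19^× = {x ∈ ℤ_19 : v_19(x) = 0}. Here v_19(60/209) = v_19(num) − v_19(den) = -1; compare against these criteria.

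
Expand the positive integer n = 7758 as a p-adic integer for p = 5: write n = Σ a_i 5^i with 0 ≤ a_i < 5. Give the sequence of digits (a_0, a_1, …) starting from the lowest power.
(a_0, a_1, …) = (3, 1, 0, 2, 2, 2)

Repeated division by 5 gives the digits low-to-high: 7758 = 3 + 1·5^1 + 2·5^3 + 2·5^4 + 2·5^5. Digit sequence: (3, 1, 0, 2, 2, 2).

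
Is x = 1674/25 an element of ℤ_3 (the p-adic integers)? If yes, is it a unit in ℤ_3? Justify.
x ∈ ℤ_3 but not a unit; v_3(x) = 3 > 0

ℤ_3 = {x ∈ ℚ_3 : v_3(x) ≥ 0} and ℤ_3^× = {x ∈ ℤ_3 : v_3(x) = 0}. Here v_3(1674/25) = v_3(num) − v_3(den) = 3; compare against these criteria.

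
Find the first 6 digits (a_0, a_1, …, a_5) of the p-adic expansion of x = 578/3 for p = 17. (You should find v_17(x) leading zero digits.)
(a_0, …, a_5) = (0, 0, 12, 5, 11, 5)

v_17(578/3) = 2, so a_0 = ... = a_1 = 0. Factor out: x = 17^2 · u with u = 2/3 a unit in ℤ_17. Expand u iteratively via a_{v+i} = u_i mod 17, u_{i+1} = (u_i − a_{v+i})/17:
  u_0 = 2/3;  a_2 = 12;  u_1 = (u_0 − 12)/17 = -2/3
  u_1 = -2/3;  a_3 = 5;  u_2 = (u_1 − 5)/17 = -1/3
  u_2 = -1/3;  a_4 = 11;  u_3 = (u_2 − 11)/17 = -2/3
  u_3 = -2/3;  a_5 = 5;  u_4 = (u_3 − 5)/17 = -1/3
Digits: (0, 0, 12, 5, 11, 5).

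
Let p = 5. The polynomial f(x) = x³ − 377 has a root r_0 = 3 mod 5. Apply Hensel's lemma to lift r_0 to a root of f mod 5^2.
r_1 = 3 (mod 25)

Hensel: r_{i+1} = r_i − f(r_i)/f′(r_i) mod 5^{i+2}, where f′(x) = 3x². Iterate:
  r_0 = 3 (mod 5)
  r_1 = 3 (mod 25)
Final: r = 3 with f(r) ≡ 0 mod 5^2.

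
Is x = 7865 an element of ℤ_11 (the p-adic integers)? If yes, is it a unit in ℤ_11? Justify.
x ∈ ℤ_11 but not a unit; v_11(x) = 2 > 0

ℤ_11 = {x ∈ ℚ_11 : v_11(x) ≥ 0} and ℤ_11^× = {x ∈ ℤ_11 : v_11(x) = 0}. Here v_11(7865) = v_11(num) − v_11(den) = 2; compare against these criteria.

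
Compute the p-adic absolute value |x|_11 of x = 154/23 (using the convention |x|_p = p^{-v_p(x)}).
|154/23|_11 = 1/11

Step 1 — compute v_11(x) by factoring powers of 11 out of the numerator and denominator: v_11(154/23) = 1. Step 2 — apply |x|_p = p^{-v_p(x)} = 11^{-1} = 1/11.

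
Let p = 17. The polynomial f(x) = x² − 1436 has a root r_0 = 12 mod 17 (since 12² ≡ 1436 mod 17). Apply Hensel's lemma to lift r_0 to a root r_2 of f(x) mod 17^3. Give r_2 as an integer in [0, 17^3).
r_2 = 1270 (mod 4913)

Hensel's recurrence: r_{i+1} = r_i − f(r_i)·(f′(r_i))^{-1} mod 17^{i+2}, with f′(x) = 2x. Iterate:
  r_0 = 12 (mod 17)
  r_1 = 114 (mod 289)
  r_2 = 1270 (mod 4913)
Final: r_2 = 1270, and one checks f(r_2) ≡ 0 mod 17^3.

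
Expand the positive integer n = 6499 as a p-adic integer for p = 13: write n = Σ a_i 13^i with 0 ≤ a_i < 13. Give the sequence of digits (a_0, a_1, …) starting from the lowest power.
(a_0, a_1, …) = (12, 5, 12, 2)

Repeated division by 13 gives the digits low-to-high: 6499 = 12 + 5·13^1 + 12·13^2 + 2·13^3. Digit sequence: (12, 5, 12, 2).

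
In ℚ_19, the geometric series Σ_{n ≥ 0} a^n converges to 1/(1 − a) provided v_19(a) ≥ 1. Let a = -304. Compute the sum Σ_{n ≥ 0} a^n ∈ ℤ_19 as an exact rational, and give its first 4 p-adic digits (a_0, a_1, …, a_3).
Σ a^n = 1/(1 − a) = 1/305;  first 4 digits = (1, 3, 8, 2)

v_19(a) = 1 ≥ 1, so the series converges in ℤ_19 to 1/(1 − a) = 1/(1 − (-304)) = 1/305. Expand this rational in ℤ_19: compute digits iteratively via d_i = x_i mod 19, x_{i+1} = (x_i − d_i)/19. The first 4 digits are (1, 3, 8, 2).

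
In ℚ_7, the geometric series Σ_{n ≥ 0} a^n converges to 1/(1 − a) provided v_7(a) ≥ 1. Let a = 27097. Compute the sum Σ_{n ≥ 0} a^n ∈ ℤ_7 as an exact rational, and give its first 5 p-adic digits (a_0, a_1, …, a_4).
Σ a^n = 1/(1 − a) = -1/27096;  first 5 digits = (1, 0, 0, 2, 4)

v_7(a) = 3 ≥ 1, so the series converges in ℤ_7 to 1/(1 − a) = 1/(1 − 27097) = -1/27096. Expand this rational in ℤ_7: compute digits iteratively via d_i = x_i mod 7, x_{i+1} = (x_i − d_i)/7. The first 5 digits are (1, 0, 0, 2, 4).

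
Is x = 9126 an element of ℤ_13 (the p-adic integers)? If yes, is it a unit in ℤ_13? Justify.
x ∈ ℤ_13 but not a unit; v_13(x) = 2 > 0

ℤ_13 = {x ∈ ℚ_13 : v_13(x) ≥ 0} and ℤ_13^× = {x ∈ ℤ_13 : v_13(x) = 0}. Here v_13(9126) = v_13(num) − v_13(den) = 2; compare against these criteria.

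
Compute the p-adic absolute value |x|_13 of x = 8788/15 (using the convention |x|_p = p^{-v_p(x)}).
|8788/15|_13 = 1/2197

Step 1 — compute v_13(x) by factoring powers of 13 out of the numerator and denominator: v_13(8788/15) = 3. Step 2 — apply |x|_p = p^{-v_p(x)} = 13^{-3} = 1/2197.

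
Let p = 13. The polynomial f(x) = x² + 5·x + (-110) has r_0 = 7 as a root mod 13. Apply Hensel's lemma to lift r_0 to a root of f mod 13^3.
r_2 = 1138 (mod 2197)

Hensel: r_{i+1} = r_i − f(r_i)·(f′(r_i))^{-1} mod 13^{i+2}, f′(x) = 2x + 5. Iterate:
  r_0 = 7 (mod 13)
  r_1 = 124 (mod 169)
  r_2 = 1138 (mod 2197)
Final: r = 1138 satisfies f(r) ≡ 0 mod 13^3.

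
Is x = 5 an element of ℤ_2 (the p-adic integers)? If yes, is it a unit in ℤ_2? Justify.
x ∈ ℤ_2^× (unit); v_2(x) = 0

ℤ_2 = {x ∈ ℚ_2 : v_2(x) ≥ 0} and ℤ_2^× = {x ∈ ℤ_2 : v_2(x) = 0}. Here v_2(5) = v_2(num) − v_2(den) = 0; compare against these criteria.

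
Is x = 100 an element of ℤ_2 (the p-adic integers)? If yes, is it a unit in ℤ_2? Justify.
x ∈ ℤ_2 but not a unit; v_2(x) = 2 > 0

ℤ_2 = {x ∈ ℚ_2 : v_2(x) ≥ 0} and ℤ_2^× = {x ∈ ℤ_2 : v_2(x) = 0}. Here v_2(100) = v_2(num) − v_2(den) = 2; compare against these criteria.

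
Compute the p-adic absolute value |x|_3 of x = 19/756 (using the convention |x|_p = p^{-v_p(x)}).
|19/756|_3 = 27

Step 1 — compute v_3(x) by factoring powers of 3 out of the numerator and denominator: v_3(19/756) = -3. Step 2 — apply |x|_p = p^{-v_p(x)} = 3^{3} = 27.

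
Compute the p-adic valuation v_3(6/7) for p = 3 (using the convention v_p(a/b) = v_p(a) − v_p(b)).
v_3(6/7) = 1

Factor powers of 3 from the numerator and denominator of the reduced fraction: 6 = 3^1 · 2 and 7 = 3^0 · 7. Apply v_p(a/b) = v_p(a) − v_p(b): v_3(6/7) = 1 − 0 = 1.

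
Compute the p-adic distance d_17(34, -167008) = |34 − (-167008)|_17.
d_17(34, -167008) = 1/83521

Step 1 — x − y = 34 − (-167008) = 167042. Step 2 — v_17(167042) = 4 (factor: 167042 = (17^4 · 2); the sign does not affect v_p). Step 3 — |x − y|_17 = 17^{-4} = 1/83521.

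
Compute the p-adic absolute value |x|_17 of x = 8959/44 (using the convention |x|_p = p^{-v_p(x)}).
|8959/44|_17 = 1/289

Step 1 — compute v_17(x) by factoring powers of 17 out of the numerator and denominator: v_17(8959/44) = 2. Step 2 — apply |x|_p = p^{-v_p(x)} = 17^{-2} = 1/289.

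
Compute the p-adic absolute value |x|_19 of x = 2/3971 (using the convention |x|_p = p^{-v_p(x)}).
|2/3971|_19 = 361

Step 1 — compute v_19(x) by factoring powers of 19 out of the numerator and denominator: v_19(2/3971) = -2. Step 2 — apply |x|_p = p^{-v_p(x)} = 19^{2} = 361.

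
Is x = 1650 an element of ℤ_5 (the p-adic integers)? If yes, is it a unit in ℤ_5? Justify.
x ∈ ℤ_5 but not a unit; v_5(x) = 2 > 0

ℤ_5 = {x ∈ ℚ_5 : v_5(x) ≥ 0} and ℤ_5^× = {x ∈ ℤ_5 : v_5(x) = 0}. Here v_5(1650) = v_5(num) − v_5(den) = 2; compare against these criteria.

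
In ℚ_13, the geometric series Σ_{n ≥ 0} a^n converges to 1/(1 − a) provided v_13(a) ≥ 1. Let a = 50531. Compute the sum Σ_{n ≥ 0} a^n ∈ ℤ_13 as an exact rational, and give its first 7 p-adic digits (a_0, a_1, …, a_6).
Σ a^n = 1/(1 − a) = -1/50530;  first 7 digits = (1, 0, 0, 10, 1, 0, 9)

v_13(a) = 3 ≥ 1, so the series converges in ℤ_13 to 1/(1 − a) = 1/(1 − 50531) = -1/50530. Expand this rational in ℤ_13: compute digits iteratively via d_i = x_i mod 13, x_{i+1} = (x_i − d_i)/13. The first 7 digits are (1, 0, 0, 10, 1, 0, 9).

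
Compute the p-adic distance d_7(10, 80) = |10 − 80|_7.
d_7(10, 80) = 1/7

Step 1 — x − y = 10 − 80 = -70. Step 2 — v_7(-70) = 1 (factor: -70 = −(7^1 · 10); the sign does not affect v_p). Step 3 — |x − y|_7 = 7^{-1} = 1/7.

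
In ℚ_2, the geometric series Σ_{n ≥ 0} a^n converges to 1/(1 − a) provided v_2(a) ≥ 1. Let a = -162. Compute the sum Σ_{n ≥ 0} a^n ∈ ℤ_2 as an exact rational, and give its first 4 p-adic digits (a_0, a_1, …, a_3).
Σ a^n = 1/(1 − a) = 1/163;  first 4 digits = (1, 1, 0, 1)

v_2(a) = 1 ≥ 1, so the series converges in ℤ_2 to 1/(1 − a) = 1/(1 − (-162)) = 1/163. Expand this rational in ℤ_2: compute digits iteratively via d_i = x_i mod 2, x_{i+1} = (x_i − d_i)/2. The first 4 digits are (1, 1, 0, 1).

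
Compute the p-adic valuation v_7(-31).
v_7(-31) = 0

v_7(n) is the largest exponent k such that 7^k divides n. Factor out: -31 = -7^0 · 31. (Sign doesn't affect v_p.) So v_7(-31) = 0.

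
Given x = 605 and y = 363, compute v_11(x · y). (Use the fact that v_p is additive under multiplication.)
v_11(219615) = 4

v_p(x) = 2 (factor: 605 = 11^2 · 5); v_p(y) = 2 (factor: 363 = 11^2 · 3). Additivity: v_p(xy) = v_p(x) + v_p(y) = 2 + 2 = 4. (Direct check: xy = 219615 = 11^4 · (15).)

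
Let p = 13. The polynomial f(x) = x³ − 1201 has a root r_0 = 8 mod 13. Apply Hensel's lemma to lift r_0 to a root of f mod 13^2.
r_1 = 60 (mod 169)

Hensel: r_{i+1} = r_i − f(r_i)/f′(r_i) mod 13^{i+2}, where f′(x) = 3x². Iterate:
  r_0 = 8 (mod 13)
  r_1 = 60 (mod 169)
Final: r = 60 with f(r) ≡ 0 mod 13^2.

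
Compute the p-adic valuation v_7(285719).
v_7(285719) = 5

v_7(n) is the largest exponent k such that 7^k divides n. Factor out: 285719 = 7^5 · 17. (Sign doesn't affect v_p.) So v_7(285719) = 5.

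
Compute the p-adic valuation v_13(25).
v_13(25) = 0

v_13(n) is the largest exponent k such that 13^k divides n. Factor out: 25 = 13^0 · 25. (Sign doesn't affect v_p.) So v_13(25) = 0.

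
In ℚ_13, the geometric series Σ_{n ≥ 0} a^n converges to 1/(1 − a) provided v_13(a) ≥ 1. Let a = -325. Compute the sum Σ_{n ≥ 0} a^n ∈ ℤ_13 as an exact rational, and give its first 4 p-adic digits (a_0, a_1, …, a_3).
Σ a^n = 1/(1 − a) = 1/326;  first 4 digits = (1, 1, 12, 9)

v_13(a) = 1 ≥ 1, so the series converges in ℤ_13 to 1/(1 − a) = 1/(1 − (-325)) = 1/326. Expand this rational in ℤ_13: compute digits iteratively via d_i = x_i mod 13, x_{i+1} = (x_i − d_i)/13. The first 4 digits are (1, 1, 12, 9).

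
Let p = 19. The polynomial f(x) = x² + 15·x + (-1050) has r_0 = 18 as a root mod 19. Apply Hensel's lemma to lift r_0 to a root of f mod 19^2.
r_1 = 303 (mod 361)

Hensel: r_{i+1} = r_i − f(r_i)·(f′(r_i))^{-1} mod 19^{i+2}, f′(x) = 2x + 15. Iterate:
  r_0 = 18 (mod 19)
  r_1 = 303 (mod 361)
Final: r = 303 satisfies f(r) ≡ 0 mod 19^2.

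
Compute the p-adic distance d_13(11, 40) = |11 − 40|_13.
d_13(11, 40) = 1

Step 1 — x − y = 11 − 40 = -29. Step 2 — v_13(-29) = 0 (factor: -29 = −(13^0 · 29); the sign does not affect v_p). Step 3 — |x − y|_13 = 13^{0} = 1.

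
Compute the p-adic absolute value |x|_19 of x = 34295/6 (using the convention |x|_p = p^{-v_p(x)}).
|34295/6|_19 = 1/6859

Step 1 — compute v_19(x) by factoring powers of 19 out of the numerator and denominator: v_19(34295/6) = 3. Step 2 — apply |x|_p = p^{-v_p(x)} = 19^{-3} = 1/6859.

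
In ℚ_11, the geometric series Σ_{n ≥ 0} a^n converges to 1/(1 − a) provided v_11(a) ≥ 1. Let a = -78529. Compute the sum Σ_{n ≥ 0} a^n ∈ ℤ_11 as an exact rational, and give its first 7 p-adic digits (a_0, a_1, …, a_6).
Σ a^n = 1/(1 − a) = 1/78530;  first 7 digits = (1, 0, 0, 7, 5, 10, 4)

v_11(a) = 3 ≥ 1, so the series converges in ℤ_11 to 1/(1 − a) = 1/(1 − (-78529)) = 1/78530. Expand this rational in ℤ_11: compute digits iteratively via d_i = x_i mod 11, x_{i+1} = (x_i − d_i)/11. The first 7 digits are (1, 0, 0, 7, 5, 10, 4).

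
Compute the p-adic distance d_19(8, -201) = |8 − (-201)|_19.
d_19(8, -201) = 1/19

Step 1 — x − y = 8 − (-201) = 209. Step 2 — v_19(209) = 1 (factor: 209 = (19^1 · 11); the sign does not affect v_p). Step 3 — |x − y|_19 = 19^{-1} = 1/19.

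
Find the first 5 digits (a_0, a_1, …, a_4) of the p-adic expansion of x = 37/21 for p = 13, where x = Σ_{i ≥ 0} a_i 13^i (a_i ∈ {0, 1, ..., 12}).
(a_0, …, a_4) = (3, 3, 1, 3, 1)

v_13(37/21) = 0 (numerator and denominator both coprime to 13), so x ∈ ℤ_13^×. Compute digits iteratively via a_i = x_i mod 13, x_{i+1} = (x_i − a_i)/13, with x_0 = x:
  x_0 = 37/21;  a_0 = 3;  x_1 = (x_0 − 3)/13 = -2/21
  x_1 = -2/21;  a_1 = 3;  x_2 = (x_1 − 3)/13 = -5/21
  x_2 = -5/21;  a_2 = 1;  x_3 = (x_2 − 1)/13 = -2/21
  x_3 = -2/21;  a_3 = 3;  x_4 = (x_3 − 3)/13 = -5/21
  x_4 = -5/21;  a_4 = 1;  x_5 = (x_4 − 1)/13 = -2/21
Digits: (3, 3, 1, 3, 1).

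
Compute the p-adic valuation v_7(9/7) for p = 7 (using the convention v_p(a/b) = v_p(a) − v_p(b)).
v_7(9/7) = -1

Factor powers of 7 from the numerator and denominator of the reduced fraction: 9 = 7^0 · 9 and 7 = 7^1 · 1. Apply v_p(a/b) = v_p(a) − v_p(b): v_7(9/7) = 0 − 1 = -1.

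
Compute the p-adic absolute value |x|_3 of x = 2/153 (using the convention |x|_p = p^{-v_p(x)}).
|2/153|_3 = 9

Step 1 — compute v_3(x) by factoring powers of 3 out of the numerator and denominator: v_3(2/153) = -2. Step 2 — apply |x|_p = p^{-v_p(x)} = 3^{2} = 9.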